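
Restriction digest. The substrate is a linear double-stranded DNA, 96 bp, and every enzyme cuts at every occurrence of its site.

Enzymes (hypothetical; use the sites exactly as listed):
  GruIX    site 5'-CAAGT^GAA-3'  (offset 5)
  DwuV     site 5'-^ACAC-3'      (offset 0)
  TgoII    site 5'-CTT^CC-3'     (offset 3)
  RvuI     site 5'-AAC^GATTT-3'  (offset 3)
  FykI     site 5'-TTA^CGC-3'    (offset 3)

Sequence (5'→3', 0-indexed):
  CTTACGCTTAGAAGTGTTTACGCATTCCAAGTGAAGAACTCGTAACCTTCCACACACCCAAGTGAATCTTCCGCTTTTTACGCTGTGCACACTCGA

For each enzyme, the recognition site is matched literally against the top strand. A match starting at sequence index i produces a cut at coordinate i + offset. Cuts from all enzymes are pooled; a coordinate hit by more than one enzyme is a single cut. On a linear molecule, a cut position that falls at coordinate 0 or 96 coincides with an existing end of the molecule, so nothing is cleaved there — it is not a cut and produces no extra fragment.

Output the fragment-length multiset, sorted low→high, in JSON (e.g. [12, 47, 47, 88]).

[2,2,4,7,8,8,10,10,12,16,17]

Per-enzyme occurrences:
  GruIX CAAGTGAA/5: at [27, 58] ⇒ [32, 63]
  DwuV ACAC/0: at [51, 53, 88] ⇒ [51, 53, 88]
  TgoII CTTCC/3: at [46, 67] ⇒ [49, 70]
  RvuI (AACGATTT, off=3): no sites
  FykI TTACGC/3: at [1, 17, 77] ⇒ [4, 20, 80]

Pooled cuts: [4, 20, 32, 49, 51, 53, 63, 70, 80, 88]

Fragment lengths:
  [0,4): 4 bp
  [4,20): 16 bp
  [20,32): 12 bp
  [32,49): 17 bp
  [49,51): 2 bp
  [51,53): 2 bp
  [53,63): 10 bp
  [63,70): 7 bp
  [70,80): 10 bp
  [80,88): 8 bp
  [88,96): 8 bp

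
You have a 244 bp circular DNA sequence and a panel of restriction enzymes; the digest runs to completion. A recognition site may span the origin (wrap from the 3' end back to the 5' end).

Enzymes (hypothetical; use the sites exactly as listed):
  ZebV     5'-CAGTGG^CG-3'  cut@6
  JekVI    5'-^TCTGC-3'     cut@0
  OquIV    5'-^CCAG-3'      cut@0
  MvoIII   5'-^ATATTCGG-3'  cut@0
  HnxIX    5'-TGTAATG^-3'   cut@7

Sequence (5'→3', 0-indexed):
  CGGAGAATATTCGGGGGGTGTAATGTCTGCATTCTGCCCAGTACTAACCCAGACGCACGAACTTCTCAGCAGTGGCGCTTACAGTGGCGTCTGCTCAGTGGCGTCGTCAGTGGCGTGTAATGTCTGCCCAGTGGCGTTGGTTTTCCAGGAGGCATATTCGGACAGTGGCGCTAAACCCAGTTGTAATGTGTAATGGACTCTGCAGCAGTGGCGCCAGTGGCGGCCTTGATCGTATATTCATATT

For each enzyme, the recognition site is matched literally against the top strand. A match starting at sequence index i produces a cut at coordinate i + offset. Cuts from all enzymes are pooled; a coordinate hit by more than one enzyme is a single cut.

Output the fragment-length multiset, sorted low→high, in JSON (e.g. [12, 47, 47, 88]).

[2,2,3,5,5,7,7,7,7,8,9,9,10,11,11,12,12,12,12,13,15,19,19,27]

Site scan:
  ZebV (CAGTGGCG, off=6): starts [69, 81, 95, 107, 128, 162, 205, 214] → cuts [75, 87, 101, 113, 134, 168, 211, 220]
  JekVI (TCTGC, off=0): starts [25, 32, 89, 122, 198] → cuts [25, 32, 89, 122, 198]
  OquIV (CCAG, off=0): starts [37, 48, 127, 144, 176, 213] → cuts [37, 48, 127, 144, 176, 213]
  MvoIII (ATATTCGG, off=0): starts [6, 153, 239] → cuts [6, 153, 239]
  HnxIX (TGTAATG, off=7): starts [18, 115, 181, 188] → cuts [25, 122, 188, 195]

All cut coordinates (distinct, sorted): [6, 25, 32, 37, 48, 75, 87, 89, 101, 113, 122, 127, 134, 144, 153, 168, 176, 188, 195, 198, 211, 213, 220, 239]

Fragment lengths:
  6→25: 19 bp
  25→32: 7 bp
  32→37: 5 bp
  37→48: 11 bp
  48→75: 27 bp
  75→87: 12 bp
  87→89: 2 bp
  89→101: 12 bp
  101→113: 12 bp
  113→122: 9 bp
  122→127: 5 bp
  127→134: 7 bp
  134→144: 10 bp
  144→153: 9 bp
  153→168: 15 bp
  168→176: 8 bp
  176→188: 12 bp
  188→195: 7 bp
  195→198: 3 bp
  198→211: 13 bp
  211→213: 2 bp
  213→220: 7 bp
  220→239: 19 bp
  239→6 (wrap): 244-239+6 = 11 bp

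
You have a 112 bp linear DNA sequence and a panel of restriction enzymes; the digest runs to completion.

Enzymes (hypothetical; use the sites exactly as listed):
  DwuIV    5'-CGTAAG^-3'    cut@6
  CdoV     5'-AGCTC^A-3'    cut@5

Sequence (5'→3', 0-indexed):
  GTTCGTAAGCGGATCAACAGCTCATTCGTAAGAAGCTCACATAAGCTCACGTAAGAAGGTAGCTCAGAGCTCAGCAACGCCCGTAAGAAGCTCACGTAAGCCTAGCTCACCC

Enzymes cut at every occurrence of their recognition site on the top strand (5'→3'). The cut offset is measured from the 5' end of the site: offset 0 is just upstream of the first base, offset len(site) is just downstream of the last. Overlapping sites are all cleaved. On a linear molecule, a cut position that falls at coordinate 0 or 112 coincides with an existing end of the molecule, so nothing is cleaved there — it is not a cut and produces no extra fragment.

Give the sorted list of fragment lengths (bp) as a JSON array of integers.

Scan for sites:
  DwuIV (CGTAAG, off=6): starts [3, 26, 49, 81, 94] → cuts [9, 32, 55, 87, 100]
  CdoV (AGCTCA, off=5): starts [18, 33, 43, 60, 67, 88, 103] → cuts [23, 38, 48, 65, 72, 93, 108]

Pooled cuts: [9, 23, 32, 38, 48, 55, 65, 72, 87, 93, 100, 108]

Fragments:
  [0,9): 9 bp
  [9,23): 14 bp
  [23,32): 9 bp
  [32,38): 6 bp
  [38,48): 10 bp
  [48,55): 7 bp
  [55,65): 10 bp
  [65,72): 7 bp
  [72,87): 15 bp
  [87,93): 6 bp
  [93,100): 7 bp
  [100,108): 8 bp
  [108,112): 4 bp

[4,6,6,7,7,7,8,9,9,10,10,14,15]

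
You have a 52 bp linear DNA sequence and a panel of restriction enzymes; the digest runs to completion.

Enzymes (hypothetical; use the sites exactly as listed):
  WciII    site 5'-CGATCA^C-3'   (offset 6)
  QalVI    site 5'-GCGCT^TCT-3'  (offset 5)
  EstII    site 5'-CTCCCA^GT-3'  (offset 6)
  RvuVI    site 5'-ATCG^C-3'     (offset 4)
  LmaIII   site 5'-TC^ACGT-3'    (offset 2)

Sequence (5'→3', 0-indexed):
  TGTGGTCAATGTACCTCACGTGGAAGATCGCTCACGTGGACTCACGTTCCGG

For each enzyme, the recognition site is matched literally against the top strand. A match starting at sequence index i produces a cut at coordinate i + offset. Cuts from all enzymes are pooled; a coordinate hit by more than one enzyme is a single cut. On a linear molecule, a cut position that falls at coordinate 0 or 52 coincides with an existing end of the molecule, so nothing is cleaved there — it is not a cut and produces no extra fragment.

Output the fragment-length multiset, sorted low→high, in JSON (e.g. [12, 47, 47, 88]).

[3,9,10,13,17]

Per-enzyme occurrences:
  WciII (CGATCAC, off=6): no sites
  QalVI (GCGCTTCT, off=5): no sites
  EstII (CTCCCAGT, off=6): no sites
  RvuVI (ATCGC, off=4): starts [26] → cuts [30]
  LmaIII (TCACGT, off=2): starts [15, 31, 41] → cuts [17, 33, 43]

Pooled cuts: [17, 30, 33, 43]

Fragment lengths:
  [0,17): 17 bp
  [17,30): 13 bp
  [30,33): 3 bp
  [33,43): 10 bp
  [43,52): 9 bp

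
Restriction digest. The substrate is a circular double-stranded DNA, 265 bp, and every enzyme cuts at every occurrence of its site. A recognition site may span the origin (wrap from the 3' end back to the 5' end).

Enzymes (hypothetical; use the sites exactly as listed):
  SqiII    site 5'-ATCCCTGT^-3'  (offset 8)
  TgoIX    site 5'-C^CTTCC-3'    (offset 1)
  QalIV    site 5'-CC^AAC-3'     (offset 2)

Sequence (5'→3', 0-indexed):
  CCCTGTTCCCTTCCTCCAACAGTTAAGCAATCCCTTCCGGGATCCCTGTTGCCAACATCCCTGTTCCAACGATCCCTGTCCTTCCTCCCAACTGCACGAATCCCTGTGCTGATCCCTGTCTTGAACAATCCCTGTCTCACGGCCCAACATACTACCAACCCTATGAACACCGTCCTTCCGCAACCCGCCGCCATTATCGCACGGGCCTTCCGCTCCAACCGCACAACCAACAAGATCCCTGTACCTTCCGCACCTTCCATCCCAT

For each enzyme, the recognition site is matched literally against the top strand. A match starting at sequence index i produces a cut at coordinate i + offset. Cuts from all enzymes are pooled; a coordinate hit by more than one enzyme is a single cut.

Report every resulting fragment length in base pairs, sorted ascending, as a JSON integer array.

Site scan:
  SqiII (ATCCCTGT, off=8): starts [41, 56, 71, 99, 111, 127, 234, 263] → cuts [6, 49, 64, 79, 107, 119, 135, 242]
  TgoIX (CCTTCC, off=1): starts [8, 32, 79, 173, 205, 243, 252] → cuts [9, 33, 80, 174, 206, 244, 253]
  QalIV (CCAAC, off=2): starts [15, 51, 65, 87, 143, 154, 214, 226] → cuts [17, 53, 67, 89, 145, 156, 216, 228]

All cut coordinates (distinct, sorted): [6, 9, 17, 33, 49, 53, 64, 67, 79, 80, 89, 107, 119, 135, 145, 156, 174, 206, 216, 228, 242, 244, 253]

Fragment lengths:
  6→9: 3 bp
  9→17: 8 bp
  17→33: 16 bp
  33→49: 16 bp
  49→53: 4 bp
  53→64: 11 bp
  64→67: 3 bp
  67→79: 12 bp
  79→80: 1 bp
  80→89: 9 bp
  89→107: 18 bp
  107→119: 12 bp
  119→135: 16 bp
  135→145: 10 bp
  145→156: 11 bp
  156→174: 18 bp
  174→206: 32 bp
  206→216: 10 bp
  216→228: 12 bp
  228→242: 14 bp
  242→244: 2 bp
  244→253: 9 bp
  253→6 (wrap): 265-253+6 = 18 bp

[1,2,3,3,4,8,9,9,10,10,11,11,12,12,12,14,16,16,16,18,18,18,32]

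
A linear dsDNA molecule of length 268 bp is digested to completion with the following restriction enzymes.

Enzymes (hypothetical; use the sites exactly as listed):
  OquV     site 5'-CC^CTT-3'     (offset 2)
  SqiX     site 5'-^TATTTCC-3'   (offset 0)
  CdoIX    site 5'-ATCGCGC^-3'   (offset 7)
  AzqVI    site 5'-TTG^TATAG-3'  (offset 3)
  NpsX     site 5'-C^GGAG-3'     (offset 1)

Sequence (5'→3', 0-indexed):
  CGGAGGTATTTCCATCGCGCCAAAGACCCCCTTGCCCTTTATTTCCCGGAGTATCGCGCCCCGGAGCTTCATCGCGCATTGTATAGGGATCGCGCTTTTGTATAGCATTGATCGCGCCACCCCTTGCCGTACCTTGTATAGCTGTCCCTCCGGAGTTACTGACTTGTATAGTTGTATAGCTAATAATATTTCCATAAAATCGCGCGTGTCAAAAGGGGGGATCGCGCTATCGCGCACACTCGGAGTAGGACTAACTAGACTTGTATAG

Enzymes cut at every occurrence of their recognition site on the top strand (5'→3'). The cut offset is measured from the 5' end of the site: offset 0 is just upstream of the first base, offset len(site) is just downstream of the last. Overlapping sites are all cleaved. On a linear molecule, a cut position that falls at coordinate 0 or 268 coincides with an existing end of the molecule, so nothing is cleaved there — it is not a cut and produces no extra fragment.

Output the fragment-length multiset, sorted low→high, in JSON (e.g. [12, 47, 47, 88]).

Per-enzyme occurrences:
  OquV (CCCTT, off=2): starts [28, 34, 120] → cuts [30, 36, 122]
  SqiX (TATTTCC, off=0): starts [6, 39, 186] → cuts [6, 39, 186]
  CdoIX (ATCGCGC, off=7): starts [13, 52, 70, 88, 110, 198, 220, 228] → cuts [20, 59, 77, 95, 117, 205, 227, 235]
  AzqVI (TTGTATAG, off=3): starts [78, 97, 133, 163, 171, 260] → cuts [81, 100, 136, 166, 174, 263]
  NpsX (CGGAG, off=1): starts [0, 46, 61, 150, 240] → cuts [1, 47, 62, 151, 241]

Pooled cuts: [1, 6, 20, 30, 36, 39, 47, 59, 62, 77, 81, 95, 100, 117, 122, 136, 151, 166, 174, 186, 205, 227, 235, 241, 263]

Fragments:
  [0,1): 1 bp
  [1,6): 5 bp
  [6,20): 14 bp
  [20,30): 10 bp
  [30,36): 6 bp
  [36,39): 3 bp
  [39,47): 8 bp
  [47,59): 12 bp
  [59,62): 3 bp
  [62,77): 15 bp
  [77,81): 4 bp
  [81,95): 14 bp
  [95,100): 5 bp
  [100,117): 17 bp
  [117,122): 5 bp
  [122,136): 14 bp
  [136,151): 15 bp
  [151,166): 15 bp
  [166,174): 8 bp
  [174,186): 12 bp
  [186,205): 19 bp
  [205,227): 22 bp
  [227,235): 8 bp
  [235,241): 6 bp
  [241,263): 22 bp
  [263,268): 5 bp

[1,3,3,4,5,5,5,5,6,6,8,8,8,10,12,12,14,14,14,15,15,15,17,19,22,22]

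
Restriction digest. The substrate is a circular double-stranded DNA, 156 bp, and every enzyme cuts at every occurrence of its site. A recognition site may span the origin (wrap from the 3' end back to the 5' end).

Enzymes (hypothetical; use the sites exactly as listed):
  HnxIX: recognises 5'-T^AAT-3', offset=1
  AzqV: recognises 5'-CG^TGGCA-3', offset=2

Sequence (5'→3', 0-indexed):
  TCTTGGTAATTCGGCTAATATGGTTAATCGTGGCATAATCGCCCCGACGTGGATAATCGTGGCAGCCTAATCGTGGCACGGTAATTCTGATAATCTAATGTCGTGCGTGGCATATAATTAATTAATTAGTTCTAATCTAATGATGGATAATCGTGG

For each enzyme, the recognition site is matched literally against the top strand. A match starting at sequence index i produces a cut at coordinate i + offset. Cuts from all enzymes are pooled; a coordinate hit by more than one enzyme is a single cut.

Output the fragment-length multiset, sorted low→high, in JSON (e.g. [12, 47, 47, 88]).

Site scan:
  HnxIX TAAT/1: at [6, 15, 24, 35, 53, 67, 81, 90, 95, 114, 118, 122, 132, 137, 147] ⇒ [7, 16, 25, 36, 54, 68, 82, 91, 96, 115, 119, 123, 133, 138, 148]
  AzqV CGTGGCA/2: at [28, 57, 71, 105] ⇒ [30, 59, 73, 107]

Pooled cuts: [7, 16, 25, 30, 36, 54, 59, 68, 73, 82, 91, 96, 107, 115, 119, 123, 133, 138, 148]

Fragments:
  7→16: 9 bp
  16→25: 9 bp
  25→30: 5 bp
  30→36: 6 bp
  36→54: 18 bp
  54→59: 5 bp
  59→68: 9 bp
  68→73: 5 bp
  73→82: 9 bp
  82→91: 9 bp
  91→96: 5 bp
  96→107: 11 bp
  107→115: 8 bp
  115→119: 4 bp
  119→123: 4 bp
  123→133: 10 bp
  133→138: 5 bp
  138→148: 10 bp
  148→7 (wrap): 156-148+7 = 15 bp

[4,4,5,5,5,5,5,6,8,9,9,9,9,9,10,10,11,15,18]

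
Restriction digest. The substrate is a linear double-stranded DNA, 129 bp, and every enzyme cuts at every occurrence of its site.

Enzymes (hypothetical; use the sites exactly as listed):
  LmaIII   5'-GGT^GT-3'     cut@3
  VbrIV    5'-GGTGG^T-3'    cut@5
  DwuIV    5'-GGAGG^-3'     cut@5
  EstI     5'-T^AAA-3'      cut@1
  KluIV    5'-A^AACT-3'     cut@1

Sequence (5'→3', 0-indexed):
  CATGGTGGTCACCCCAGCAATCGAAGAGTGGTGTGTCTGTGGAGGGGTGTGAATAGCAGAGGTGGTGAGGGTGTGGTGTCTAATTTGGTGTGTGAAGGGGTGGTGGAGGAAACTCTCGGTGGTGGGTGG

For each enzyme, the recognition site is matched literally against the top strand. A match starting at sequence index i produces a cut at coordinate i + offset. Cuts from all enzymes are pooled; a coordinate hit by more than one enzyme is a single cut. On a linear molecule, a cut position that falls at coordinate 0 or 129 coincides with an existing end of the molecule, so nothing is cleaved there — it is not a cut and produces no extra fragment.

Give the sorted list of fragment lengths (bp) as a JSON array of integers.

[1,3,5,6,7,7,8,12,12,13,14,17,24]

Scan for sites:
  LmaIII GGTGT/3: at [29, 45, 69, 74, 86] ⇒ [32, 48, 72, 77, 89]
  VbrIV GGTGGT/5: at [3, 60, 98, 117] ⇒ [8, 65, 103, 122]
  DwuIV GGAGG/5: at [40, 104] ⇒ [45, 109]
  EstI (TAAA, off=1): no sites
  KluIV AAACT/1: at [109] ⇒ [110]

All cut coordinates (distinct, sorted): [8, 32, 45, 48, 65, 72, 77, 89, 103, 109, 110, 122]

Fragments:
  [0,8): 8 bp
  [8,32): 24 bp
  [32,45): 13 bp
  [45,48): 3 bp
  [48,65): 17 bp
  [65,72): 7 bp
  [72,77): 5 bp
  [77,89): 12 bp
  [89,103): 14 bp
  [103,109): 6 bp
  [109,110): 1 bp
  [110,122): 12 bp
  [122,129): 7 bp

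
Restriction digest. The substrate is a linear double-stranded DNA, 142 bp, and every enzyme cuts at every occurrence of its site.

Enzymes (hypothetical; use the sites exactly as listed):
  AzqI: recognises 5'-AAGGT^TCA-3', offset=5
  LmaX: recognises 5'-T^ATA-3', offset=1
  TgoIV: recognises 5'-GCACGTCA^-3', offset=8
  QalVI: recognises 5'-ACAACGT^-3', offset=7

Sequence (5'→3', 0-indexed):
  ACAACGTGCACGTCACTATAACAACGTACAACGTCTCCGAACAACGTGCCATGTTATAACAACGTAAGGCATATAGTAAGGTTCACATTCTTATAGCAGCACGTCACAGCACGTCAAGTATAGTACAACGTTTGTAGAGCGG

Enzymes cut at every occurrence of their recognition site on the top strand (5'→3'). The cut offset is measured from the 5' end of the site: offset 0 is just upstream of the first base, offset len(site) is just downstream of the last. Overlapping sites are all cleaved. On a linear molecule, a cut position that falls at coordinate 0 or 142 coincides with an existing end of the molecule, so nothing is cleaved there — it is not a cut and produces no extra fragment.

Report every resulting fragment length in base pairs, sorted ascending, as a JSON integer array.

[2,3,7,7,7,8,8,10,10,10,10,10,11,12,13,14]

Scan for sites:
  AzqI (AAGGTTCA, off=5): starts [77] → cuts [82]
  LmaX (TATA, off=1): starts [16, 54, 71, 91, 118] → cuts [17, 55, 72, 92, 119]
  TgoIV (GCACGTCA, off=8): starts [7, 98, 108] → cuts [15, 106, 116]
  QalVI (ACAACGT, off=7): starts [0, 20, 27, 40, 58, 124] → cuts [7, 27, 34, 47, 65, 131]

All cut coordinates (distinct, sorted): [7, 15, 17, 27, 34, 47, 55, 65, 72, 82, 92, 106, 116, 119, 131]

Fragment lengths:
  [0,7): 7 bp
  [7,15): 8 bp
  [15,17): 2 bp
  [17,27): 10 bp
  [27,34): 7 bp
  [34,47): 13 bp
  [47,55): 8 bp
  [55,65): 10 bp
  [65,72): 7 bp
  [72,82): 10 bp
  [82,92): 10 bp
  [92,106): 14 bp
  [106,116): 10 bp
  [116,119): 3 bp
  [119,131): 12 bp
  [131,142): 11 bp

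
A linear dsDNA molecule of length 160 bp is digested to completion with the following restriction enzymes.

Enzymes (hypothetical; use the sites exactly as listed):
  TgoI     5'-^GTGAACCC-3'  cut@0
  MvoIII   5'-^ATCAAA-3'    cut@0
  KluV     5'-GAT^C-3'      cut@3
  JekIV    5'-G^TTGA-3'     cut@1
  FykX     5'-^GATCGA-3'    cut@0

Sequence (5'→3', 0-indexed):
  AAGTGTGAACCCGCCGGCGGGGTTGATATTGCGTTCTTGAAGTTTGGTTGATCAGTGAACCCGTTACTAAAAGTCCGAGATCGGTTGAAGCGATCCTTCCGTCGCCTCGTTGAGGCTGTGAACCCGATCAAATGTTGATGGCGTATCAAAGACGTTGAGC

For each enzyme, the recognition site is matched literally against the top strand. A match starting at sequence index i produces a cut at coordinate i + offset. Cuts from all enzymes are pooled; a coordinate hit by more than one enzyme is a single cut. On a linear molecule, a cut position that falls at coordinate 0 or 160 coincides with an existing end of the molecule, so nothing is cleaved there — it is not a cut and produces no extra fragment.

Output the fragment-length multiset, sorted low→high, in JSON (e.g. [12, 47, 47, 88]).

Per-enzyme occurrences:
  TgoI GTGAACCC/0: at [4, 54, 117] ⇒ [4, 54, 117]
  MvoIII ATCAAA/0: at [126, 144] ⇒ [126, 144]
  KluV GATC/3: at [49, 78, 91, 125] ⇒ [52, 81, 94, 128]
  JekIV GTTGA/1: at [21, 46, 83, 108, 133, 153] ⇒ [22, 47, 84, 109, 134, 154]
  FykX (GATCGA, off=0): no sites

All cut coordinates (distinct, sorted): [4, 22, 47, 52, 54, 81, 84, 94, 109, 117, 126, 128, 134, 144, 154]

Fragments:
  [0,4): 4 bp
  [4,22): 18 bp
  [22,47): 25 bp
  [47,52): 5 bp
  [52,54): 2 bp
  [54,81): 27 bp
  [81,84): 3 bp
  [84,94): 10 bp
  [94,109): 15 bp
  [109,117): 8 bp
  [117,126): 9 bp
  [126,128): 2 bp
  [128,134): 6 bp
  [134,144): 10 bp
  [144,154): 10 bp
  [154,160): 6 bp

[2,2,3,4,5,6,6,8,9,10,10,10,15,18,25,27]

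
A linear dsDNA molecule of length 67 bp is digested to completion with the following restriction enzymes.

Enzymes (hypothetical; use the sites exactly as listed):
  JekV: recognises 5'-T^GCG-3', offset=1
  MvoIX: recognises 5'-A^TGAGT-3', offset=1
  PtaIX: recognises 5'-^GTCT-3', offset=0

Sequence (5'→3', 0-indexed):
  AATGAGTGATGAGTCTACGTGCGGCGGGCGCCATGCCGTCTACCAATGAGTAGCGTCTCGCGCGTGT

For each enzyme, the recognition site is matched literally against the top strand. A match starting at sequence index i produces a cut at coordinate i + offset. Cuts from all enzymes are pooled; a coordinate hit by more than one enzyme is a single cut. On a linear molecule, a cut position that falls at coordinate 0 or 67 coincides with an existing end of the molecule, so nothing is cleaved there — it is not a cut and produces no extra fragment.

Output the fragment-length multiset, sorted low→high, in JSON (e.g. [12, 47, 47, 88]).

Per-enzyme occurrences:
  JekV (TGCG, off=1): starts [19] → cuts [20]
  MvoIX (ATGAGT, off=1): starts [1, 8, 45] → cuts [2, 9, 46]
  PtaIX (GTCT, off=0): starts [12, 37, 54] → cuts [12, 37, 54]

Pooled cuts: [2, 9, 12, 20, 37, 46, 54]

Fragments:
  [0,2): 2 bp
  [2,9): 7 bp
  [9,12): 3 bp
  [12,20): 8 bp
  [20,37): 17 bp
  [37,46): 9 bp
  [46,54): 8 bp
  [54,67): 13 bp

[2,3,7,8,8,9,13,17]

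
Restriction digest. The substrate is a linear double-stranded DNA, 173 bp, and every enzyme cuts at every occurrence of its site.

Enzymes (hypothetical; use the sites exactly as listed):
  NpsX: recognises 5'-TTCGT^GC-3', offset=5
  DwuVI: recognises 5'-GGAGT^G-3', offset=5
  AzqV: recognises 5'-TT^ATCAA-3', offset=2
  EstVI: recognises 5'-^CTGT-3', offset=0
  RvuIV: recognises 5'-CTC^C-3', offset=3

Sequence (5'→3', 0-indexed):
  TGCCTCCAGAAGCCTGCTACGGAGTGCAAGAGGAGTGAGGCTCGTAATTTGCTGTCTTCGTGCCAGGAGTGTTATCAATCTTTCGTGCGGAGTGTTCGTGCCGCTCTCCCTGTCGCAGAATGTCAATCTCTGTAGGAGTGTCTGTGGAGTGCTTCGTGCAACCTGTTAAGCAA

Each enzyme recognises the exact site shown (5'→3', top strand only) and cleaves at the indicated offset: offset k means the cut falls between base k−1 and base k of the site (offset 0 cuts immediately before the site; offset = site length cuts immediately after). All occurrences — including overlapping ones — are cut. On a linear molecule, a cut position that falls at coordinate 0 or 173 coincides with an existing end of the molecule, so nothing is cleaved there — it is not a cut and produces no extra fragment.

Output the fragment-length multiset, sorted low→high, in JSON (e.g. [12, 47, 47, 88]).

[1,2,3,5,6,6,7,7,9,9,9,10,10,11,11,13,15,19,20]

Scan for sites:
  NpsX (TTCGTGC, off=5): starts [56, 81, 94, 152] → cuts [61, 86, 99, 157]
  DwuVI (GGAGTG, off=5): starts [20, 31, 65, 88, 134, 145] → cuts [25, 36, 70, 93, 139, 150]
  AzqV (TTATCAA, off=2): starts [71] → cuts [73]
  EstVI (CTGT, off=0): starts [51, 109, 129, 141, 162] → cuts [51, 109, 129, 141, 162]
  RvuIV (CTCC, off=3): starts [3, 105] → cuts [6, 108]

Pooled cuts: [6, 25, 36, 51, 61, 70, 73, 86, 93, 99, 108, 109, 129, 139, 141, 150, 157, 162]

Fragment lengths:
  [0,6): 6 bp
  [6,25): 19 bp
  [25,36): 11 bp
  [36,51): 15 bp
  [51,61): 10 bp
  [61,70): 9 bp
  [70,73): 3 bp
  [73,86): 13 bp
  [86,93): 7 bp
  [93,99): 6 bp
  [99,108): 9 bp
  [108,109): 1 bp
  [109,129): 20 bp
  [129,139): 10 bp
  [139,141): 2 bp
  [141,150): 9 bp
  [150,157): 7 bp
  [157,162): 5 bp
  [162,173): 11 bp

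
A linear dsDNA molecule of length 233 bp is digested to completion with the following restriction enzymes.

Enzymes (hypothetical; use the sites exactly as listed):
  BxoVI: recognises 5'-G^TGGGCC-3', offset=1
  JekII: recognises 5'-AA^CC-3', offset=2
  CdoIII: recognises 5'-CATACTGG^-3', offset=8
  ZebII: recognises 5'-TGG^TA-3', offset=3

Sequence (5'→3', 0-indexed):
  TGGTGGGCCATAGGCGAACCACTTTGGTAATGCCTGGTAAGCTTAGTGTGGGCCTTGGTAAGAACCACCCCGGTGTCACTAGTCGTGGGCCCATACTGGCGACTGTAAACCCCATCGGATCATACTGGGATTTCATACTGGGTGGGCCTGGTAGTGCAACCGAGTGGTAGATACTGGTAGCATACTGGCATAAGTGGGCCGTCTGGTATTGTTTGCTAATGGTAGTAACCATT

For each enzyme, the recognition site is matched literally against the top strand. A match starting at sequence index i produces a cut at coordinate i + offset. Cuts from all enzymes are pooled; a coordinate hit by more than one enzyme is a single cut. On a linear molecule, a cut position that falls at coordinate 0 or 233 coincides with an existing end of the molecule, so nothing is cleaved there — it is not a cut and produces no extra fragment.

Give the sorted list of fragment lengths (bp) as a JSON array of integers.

Per-enzyme occurrences:
  BxoVI (GTGGGCC, off=1): starts [2, 47, 84, 141, 193] → cuts [3, 48, 85, 142, 194]
  JekII (AACC, off=2): starts [16, 62, 107, 157, 226] → cuts [18, 64, 109, 159, 228]
  CdoIII (CATACTGG, off=8): starts [91, 120, 133, 180] → cuts [99, 128, 141, 188]
  ZebII (TGGTA, off=3): starts [24, 34, 55, 148, 164, 174, 203, 219] → cuts [27, 37, 58, 151, 167, 177, 206, 222]

All cut coordinates (distinct, sorted): [3, 18, 27, 37, 48, 58, 64, 85, 99, 109, 128, 141, 142, 151, 159, 167, 177, 188, 194, 206, 222, 228]

Fragments:
  [0,3): 3 bp
  [3,18): 15 bp
  [18,27): 9 bp
  [27,37): 10 bp
  [37,48): 11 bp
  [48,58): 10 bp
  [58,64): 6 bp
  [64,85): 21 bp
  [85,99): 14 bp
  [99,109): 10 bp
  [109,128): 19 bp
  [128,141): 13 bp
  [141,142): 1 bp
  [142,151): 9 bp
  [151,159): 8 bp
  [159,167): 8 bp
  [167,177): 10 bp
  [177,188): 11 bp
  [188,194): 6 bp
  [194,206): 12 bp
  [206,222): 16 bp
  [222,228): 6 bp
  [228,233): 5 bp

[1,3,5,6,6,6,8,8,9,9,10,10,10,10,11,11,12,13,14,15,16,19,21]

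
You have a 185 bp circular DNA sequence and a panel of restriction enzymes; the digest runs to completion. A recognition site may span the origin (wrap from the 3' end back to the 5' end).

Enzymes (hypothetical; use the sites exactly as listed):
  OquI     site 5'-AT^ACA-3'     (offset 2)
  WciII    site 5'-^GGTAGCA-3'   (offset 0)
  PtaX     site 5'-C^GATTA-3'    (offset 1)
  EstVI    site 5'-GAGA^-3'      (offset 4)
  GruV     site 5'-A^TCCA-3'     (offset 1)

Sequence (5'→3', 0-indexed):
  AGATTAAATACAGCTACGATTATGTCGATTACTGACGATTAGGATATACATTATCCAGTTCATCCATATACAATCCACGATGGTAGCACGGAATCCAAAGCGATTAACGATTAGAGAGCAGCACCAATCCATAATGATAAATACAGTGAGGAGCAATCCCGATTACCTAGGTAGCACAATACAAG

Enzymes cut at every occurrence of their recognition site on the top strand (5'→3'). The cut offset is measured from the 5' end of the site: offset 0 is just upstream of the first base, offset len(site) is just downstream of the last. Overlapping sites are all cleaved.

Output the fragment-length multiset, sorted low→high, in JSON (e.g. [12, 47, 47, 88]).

Scan for sites:
  OquI ATACA/2: at [7, 45, 67, 140, 178] ⇒ [9, 47, 69, 142, 180]
  WciII GGTAGCA/0: at [81, 169] ⇒ [81, 169]
  PtaX CGATTA/1: at [16, 25, 35, 100, 107, 159] ⇒ [17, 26, 36, 101, 108, 160]
  EstVI GAGA/4: at [113, 184] ⇒ [3, 117]
  GruV ATCCA/1: at [52, 61, 72, 92, 126] ⇒ [53, 62, 73, 93, 127]

Pooled cuts: [3, 9, 17, 26, 36, 47, 53, 62, 69, 73, 81, 93, 101, 108, 117, 127, 142, 160, 169, 180]

Fragments:
  3→9: 6 bp
  9→17: 8 bp
  17→26: 9 bp
  26→36: 10 bp
  36→47: 11 bp
  47→53: 6 bp
  53→62: 9 bp
  62→69: 7 bp
  69→73: 4 bp
  73→81: 8 bp
  81→93: 12 bp
  93→101: 8 bp
  101→108: 7 bp
  108→117: 9 bp
  117→127: 10 bp
  127→142: 15 bp
  142→160: 18 bp
  160→169: 9 bp
  169→180: 11 bp
  180→3 (wrap): 185-180+3 = 8 bp

[4,6,6,7,7,8,8,8,8,9,9,9,9,10,10,11,11,12,15,18]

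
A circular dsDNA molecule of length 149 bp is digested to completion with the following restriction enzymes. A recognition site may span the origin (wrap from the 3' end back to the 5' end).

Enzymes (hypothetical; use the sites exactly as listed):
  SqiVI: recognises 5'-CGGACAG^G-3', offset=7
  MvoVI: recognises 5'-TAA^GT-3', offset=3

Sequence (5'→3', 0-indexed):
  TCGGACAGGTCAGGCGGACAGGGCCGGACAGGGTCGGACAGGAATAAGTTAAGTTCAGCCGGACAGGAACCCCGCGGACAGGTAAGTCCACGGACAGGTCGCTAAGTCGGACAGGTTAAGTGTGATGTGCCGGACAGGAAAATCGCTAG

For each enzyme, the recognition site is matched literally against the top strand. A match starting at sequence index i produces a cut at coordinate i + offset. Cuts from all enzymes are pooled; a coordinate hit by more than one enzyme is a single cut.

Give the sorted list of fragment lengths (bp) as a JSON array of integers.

[4,5,5,6,8,9,10,10,12,13,14,15,18,20]

Scan for sites:
  SqiVI CGGACAGG/7: at [1, 14, 24, 34, 59, 74, 90, 107, 130] ⇒ [8, 21, 31, 41, 66, 81, 97, 114, 137]
  MvoVI TAAGT/3: at [44, 49, 82, 102, 116] ⇒ [47, 52, 85, 105, 119]

All cut coordinates (distinct, sorted): [8, 21, 31, 41, 47, 52, 66, 81, 85, 97, 105, 114, 119, 137]

Fragment lengths:
  8→21: 13 bp
  21→31: 10 bp
  31→41: 10 bp
  41→47: 6 bp
  47→52: 5 bp
  52→66: 14 bp
  66→81: 15 bp
  81→85: 4 bp
  85→97: 12 bp
  97→105: 8 bp
  105→114: 9 bp
  114→119: 5 bp
  119→137: 18 bp
  137→8 (wrap): 149-137+8 = 20 bp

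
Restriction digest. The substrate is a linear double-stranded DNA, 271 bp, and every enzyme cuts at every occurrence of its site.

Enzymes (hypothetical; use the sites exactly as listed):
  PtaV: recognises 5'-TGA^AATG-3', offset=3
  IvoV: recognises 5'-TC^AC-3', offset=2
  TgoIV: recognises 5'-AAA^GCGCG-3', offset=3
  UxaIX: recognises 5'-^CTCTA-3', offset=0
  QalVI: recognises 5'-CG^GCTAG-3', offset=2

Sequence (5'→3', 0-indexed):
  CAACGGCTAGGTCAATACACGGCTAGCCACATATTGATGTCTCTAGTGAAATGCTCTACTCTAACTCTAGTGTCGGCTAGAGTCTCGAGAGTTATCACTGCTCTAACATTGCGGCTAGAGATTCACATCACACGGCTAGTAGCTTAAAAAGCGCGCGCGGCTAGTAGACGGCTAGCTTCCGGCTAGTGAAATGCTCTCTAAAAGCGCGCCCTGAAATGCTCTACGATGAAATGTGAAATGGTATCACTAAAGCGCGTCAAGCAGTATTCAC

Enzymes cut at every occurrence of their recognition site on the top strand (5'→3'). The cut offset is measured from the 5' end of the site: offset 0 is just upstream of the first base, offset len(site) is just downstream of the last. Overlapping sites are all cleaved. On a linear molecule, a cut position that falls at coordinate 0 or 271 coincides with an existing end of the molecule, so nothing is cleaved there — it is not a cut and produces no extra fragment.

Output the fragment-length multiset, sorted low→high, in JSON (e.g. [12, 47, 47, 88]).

[2,4,4,4,5,5,5,5,6,6,6,7,8,8,9,9,9,11,11,11,11,11,11,13,16,16,18,19,21]

Per-enzyme occurrences:
  PtaV TGAAATG/3: at [46, 186, 211, 226, 233] ⇒ [49, 189, 214, 229, 236]
  IvoV TCAC/2: at [94, 122, 127, 243, 267] ⇒ [96, 124, 129, 245, 269]
  TgoIV AAAGCGCG/3: at [147, 200, 248] ⇒ [150, 203, 251]
  UxaIX CTCTA/0: at [40, 53, 58, 64, 100, 195, 218] ⇒ [40, 53, 58, 64, 100, 195, 218]
  QalVI CGGCTAG/2: at [3, 19, 73, 111, 132, 157, 168, 179] ⇒ [5, 21, 75, 113, 134, 159, 170, 181]

Pooled cuts: [5, 21, 40, 49, 53, 58, 64, 75, 96, 100, 113, 124, 129, 134, 150, 159, 170, 181, 189, 195, 203, 214, 218, 229, 236, 245, 251, 269]

Fragments:
  [0,5): 5 bp
  [5,21): 16 bp
  [21,40): 19 bp
  [40,49): 9 bp
  [49,53): 4 bp
  [53,58): 5 bp
  [58,64): 6 bp
  [64,75): 11 bp
  [75,96): 21 bp
  [96,100): 4 bp
  [100,113): 13 bp
  [113,124): 11 bp
  [124,129): 5 bp
  [129,134): 5 bp
  [134,150): 16 bp
  [150,159): 9 bp
  [159,170): 11 bp
  [170,181): 11 bp
  [181,189): 8 bp
  [189,195): 6 bp
  [195,203): 8 bp
  [203,214): 11 bp
  [214,218): 4 bp
  [218,229): 11 bp
  [229,236): 7 bp
  [236,245): 9 bp
  [245,251): 6 bp
  [251,269): 18 bp
  [269,271): 2 bp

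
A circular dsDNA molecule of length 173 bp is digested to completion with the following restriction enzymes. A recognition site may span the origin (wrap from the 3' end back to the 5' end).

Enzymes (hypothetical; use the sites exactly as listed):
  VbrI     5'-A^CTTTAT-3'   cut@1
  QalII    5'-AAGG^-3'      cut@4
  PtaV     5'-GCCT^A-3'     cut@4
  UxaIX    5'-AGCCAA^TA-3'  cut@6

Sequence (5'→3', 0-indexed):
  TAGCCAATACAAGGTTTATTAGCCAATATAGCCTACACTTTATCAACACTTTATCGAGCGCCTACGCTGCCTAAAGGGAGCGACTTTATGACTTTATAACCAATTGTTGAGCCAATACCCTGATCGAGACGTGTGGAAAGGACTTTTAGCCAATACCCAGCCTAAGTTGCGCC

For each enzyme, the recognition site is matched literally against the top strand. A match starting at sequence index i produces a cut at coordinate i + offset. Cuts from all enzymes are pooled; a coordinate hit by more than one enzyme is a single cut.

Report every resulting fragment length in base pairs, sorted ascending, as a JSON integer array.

Per-enzyme occurrences:
  VbrI (ACTTTAT, off=1): starts [36, 47, 82, 90] → cuts [37, 48, 83, 91]
  QalII (AAGG, off=4): starts [10, 73, 137] → cuts [14, 77, 141]
  PtaV (GCCTA, off=4): starts [30, 59, 68, 159, 170] → cuts [1, 34, 63, 72, 163]
  UxaIX (AGCCAATA, off=6): starts [1, 20, 109, 147] → cuts [7, 26, 115, 153]

Pooled cuts: [1, 7, 14, 26, 34, 37, 48, 63, 72, 77, 83, 91, 115, 141, 153, 163]

Fragment lengths:
  1→7: 6 bp
  7→14: 7 bp
  14→26: 12 bp
  26→34: 8 bp
  34→37: 3 bp
  37→48: 11 bp
  48→63: 15 bp
  63→72: 9 bp
  72→77: 5 bp
  77→83: 6 bp
  83→91: 8 bp
  91→115: 24 bp
  115→141: 26 bp
  141→153: 12 bp
  153→163: 10 bp
  163→1 (wrap): 173-163+1 = 11 bp

[3,5,6,6,7,8,8,9,10,11,11,12,12,15,24,26]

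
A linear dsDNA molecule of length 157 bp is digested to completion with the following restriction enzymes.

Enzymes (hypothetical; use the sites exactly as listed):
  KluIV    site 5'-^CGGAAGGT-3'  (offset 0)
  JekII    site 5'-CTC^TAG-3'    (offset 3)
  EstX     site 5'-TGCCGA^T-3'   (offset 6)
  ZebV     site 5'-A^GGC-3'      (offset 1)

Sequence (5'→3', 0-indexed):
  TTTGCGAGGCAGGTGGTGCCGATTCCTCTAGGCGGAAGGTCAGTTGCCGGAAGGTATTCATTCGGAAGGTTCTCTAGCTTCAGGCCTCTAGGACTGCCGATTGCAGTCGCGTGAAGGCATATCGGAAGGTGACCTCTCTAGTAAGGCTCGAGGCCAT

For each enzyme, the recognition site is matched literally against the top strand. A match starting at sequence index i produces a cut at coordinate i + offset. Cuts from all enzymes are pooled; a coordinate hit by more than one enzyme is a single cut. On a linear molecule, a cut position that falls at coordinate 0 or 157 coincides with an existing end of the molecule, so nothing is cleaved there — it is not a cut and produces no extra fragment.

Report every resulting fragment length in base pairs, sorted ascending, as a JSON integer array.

[2,2,6,6,6,6,7,7,7,8,12,12,15,15,15,15,16]

Scan for sites:
  KluIV (CGGAAGGT, off=0): starts [32, 47, 62, 122] → cuts [32, 47, 62, 122]
  JekII (CTCTAG, off=3): starts [25, 71, 85, 135] → cuts [28, 74, 88, 138]
  EstX (TGCCGAT, off=6): starts [16, 94] → cuts [22, 100]
  ZebV (AGGC, off=1): starts [6, 29, 81, 114, 143, 150] → cuts [7, 30, 82, 115, 144, 151]

Pooled cuts: [7, 22, 28, 30, 32, 47, 62, 74, 82, 88, 100, 115, 122, 138, 144, 151]

Fragment lengths:
  [0,7): 7 bp
  [7,22): 15 bp
  [22,28): 6 bp
  [28,30): 2 bp
  [30,32): 2 bp
  [32,47): 15 bp
  [47,62): 15 bp
  [62,74): 12 bp
  [74,82): 8 bp
  [82,88): 6 bp
  [88,100): 12 bp
  [100,115): 15 bp
  [115,122): 7 bp
  [122,138): 16 bp
  [138,144): 6 bp
  [144,151): 7 bp
  [151,157): 6 bp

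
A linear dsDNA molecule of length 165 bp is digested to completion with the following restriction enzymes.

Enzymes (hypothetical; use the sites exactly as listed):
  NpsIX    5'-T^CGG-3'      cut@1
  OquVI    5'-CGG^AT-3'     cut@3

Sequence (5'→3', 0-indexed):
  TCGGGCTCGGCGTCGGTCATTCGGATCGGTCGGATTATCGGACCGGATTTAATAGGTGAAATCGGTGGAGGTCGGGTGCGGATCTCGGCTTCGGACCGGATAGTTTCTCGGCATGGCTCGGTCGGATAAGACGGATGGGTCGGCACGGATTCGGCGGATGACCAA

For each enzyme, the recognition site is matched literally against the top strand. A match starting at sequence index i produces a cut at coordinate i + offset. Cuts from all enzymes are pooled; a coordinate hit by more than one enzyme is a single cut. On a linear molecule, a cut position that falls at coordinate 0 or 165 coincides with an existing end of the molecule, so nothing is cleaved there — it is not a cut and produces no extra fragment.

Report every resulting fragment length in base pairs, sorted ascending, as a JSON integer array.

[1,2,3,3,3,3,4,4,4,5,6,6,6,6,6,8,8,8,8,8,9,9,9,10,10,16]

Scan for sites:
  NpsIX (TCGG, off=1): starts [0, 6, 12, 20, 25, 29, 37, 61, 71, 84, 90, 107, 117, 121, 139, 150] → cuts [1, 7, 13, 21, 26, 30, 38, 62, 72, 85, 91, 108, 118, 122, 140, 151]
  OquVI (CGGAT, off=3): starts [21, 30, 43, 78, 96, 122, 131, 145, 154] → cuts [24, 33, 46, 81, 99, 125, 134, 148, 157]

Pooled cuts: [1, 7, 13, 21, 24, 26, 30, 33, 38, 46, 62, 72, 81, 85, 91, 99, 108, 118, 122, 125, 134, 140, 148, 151, 157]

Fragments:
  [0,1): 1 bp
  [1,7): 6 bp
  [7,13): 6 bp
  [13,21): 8 bp
  [21,24): 3 bp
  [24,26): 2 bp
  [26,30): 4 bp
  [30,33): 3 bp
  [33,38): 5 bp
  [38,46): 8 bp
  [46,62): 16 bp
  [62,72): 10 bp
  [72,81): 9 bp
  [81,85): 4 bp
  [85,91): 6 bp
  [91,99): 8 bp
  [99,108): 9 bp
  [108,118): 10 bp
  [118,122): 4 bp
  [122,125): 3 bp
  [125,134): 9 bp
  [134,140): 6 bp
  [140,148): 8 bp
  [148,151): 3 bp
  [151,157): 6 bp
  [157,165): 8 bp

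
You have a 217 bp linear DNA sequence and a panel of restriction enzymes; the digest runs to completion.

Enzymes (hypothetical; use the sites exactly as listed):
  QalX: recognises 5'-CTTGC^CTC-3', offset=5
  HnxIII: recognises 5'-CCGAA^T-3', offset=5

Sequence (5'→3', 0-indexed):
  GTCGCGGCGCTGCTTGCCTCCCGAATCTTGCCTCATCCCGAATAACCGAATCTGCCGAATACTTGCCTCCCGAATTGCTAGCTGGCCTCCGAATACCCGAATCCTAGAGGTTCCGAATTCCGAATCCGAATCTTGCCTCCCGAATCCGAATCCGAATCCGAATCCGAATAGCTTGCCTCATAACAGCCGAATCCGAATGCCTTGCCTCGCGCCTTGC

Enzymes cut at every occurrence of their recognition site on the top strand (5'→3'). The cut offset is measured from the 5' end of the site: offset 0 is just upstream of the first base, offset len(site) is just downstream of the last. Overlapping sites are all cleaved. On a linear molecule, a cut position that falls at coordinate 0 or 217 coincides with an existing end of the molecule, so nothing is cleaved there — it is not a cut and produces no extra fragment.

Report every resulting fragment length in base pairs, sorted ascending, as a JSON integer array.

Scan for sites:
  QalX CTTGCCTC/5: at [12, 26, 61, 131, 171, 200] ⇒ [17, 31, 66, 136, 176, 205]
  HnxIII CCGAAT/5: at [20, 37, 45, 54, 69, 88, 96, 112, 119, 125, 139, 145, 151, 157, 163, 186, 192] ⇒ [25, 42, 50, 59, 74, 93, 101, 117, 124, 130, 144, 150, 156, 162, 168, 191, 197]

All cut coordinates (distinct, sorted): [17, 25, 31, 42, 50, 59, 66, 74, 93, 101, 117, 124, 130, 136, 144, 150, 156, 162, 168, 176, 191, 197, 205]

Fragment lengths:
  [0,17): 17 bp
  [17,25): 8 bp
  [25,31): 6 bp
  [31,42): 11 bp
  [42,50): 8 bp
  [50,59): 9 bp
  [59,66): 7 bp
  [66,74): 8 bp
  [74,93): 19 bp
  [93,101): 8 bp
  [101,117): 16 bp
  [117,124): 7 bp
  [124,130): 6 bp
  [130,136): 6 bp
  [136,144): 8 bp
  [144,150): 6 bp
  [150,156): 6 bp
  [156,162): 6 bp
  [162,168): 6 bp
  [168,176): 8 bp
  [176,191): 15 bp
  [191,197): 6 bp
  [197,205): 8 bp
  [205,217): 12 bp

[6,6,6,6,6,6,6,6,7,7,8,8,8,8,8,8,8,9,11,12,15,16,17,19]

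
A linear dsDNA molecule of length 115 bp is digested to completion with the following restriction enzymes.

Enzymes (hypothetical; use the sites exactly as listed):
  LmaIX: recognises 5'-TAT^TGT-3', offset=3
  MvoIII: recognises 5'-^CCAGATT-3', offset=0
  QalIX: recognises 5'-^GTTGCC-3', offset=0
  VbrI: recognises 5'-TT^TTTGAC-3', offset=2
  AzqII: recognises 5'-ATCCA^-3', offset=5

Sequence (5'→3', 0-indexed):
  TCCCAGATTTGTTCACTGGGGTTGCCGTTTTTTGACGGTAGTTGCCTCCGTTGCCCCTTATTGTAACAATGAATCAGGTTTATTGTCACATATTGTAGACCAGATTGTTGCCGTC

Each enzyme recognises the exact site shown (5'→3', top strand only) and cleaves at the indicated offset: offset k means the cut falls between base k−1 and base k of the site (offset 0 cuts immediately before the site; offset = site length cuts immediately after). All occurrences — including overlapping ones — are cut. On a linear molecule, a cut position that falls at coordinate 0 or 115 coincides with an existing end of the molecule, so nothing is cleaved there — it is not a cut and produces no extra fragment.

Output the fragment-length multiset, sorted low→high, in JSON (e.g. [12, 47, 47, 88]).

[2,6,7,9,9,10,10,10,12,18,22]

Site scan:
  LmaIX TATTGT/3: at [58, 80, 90] ⇒ [61, 83, 93]
  MvoIII CCAGATT/0: at [2, 99] ⇒ [2, 99]
  QalIX GTTGCC/0: at [20, 40, 49, 106] ⇒ [20, 40, 49, 106]
  VbrI TTTTTGAC/2: at [28] ⇒ [30]
  AzqII (ATCCA, off=5): no sites

Pooled cuts: [2, 20, 30, 40, 49, 61, 83, 93, 99, 106]

Fragment lengths:
  [0,2): 2 bp
  [2,20): 18 bp
  [20,30): 10 bp
  [30,40): 10 bp
  [40,49): 9 bp
  [49,61): 12 bp
  [61,83): 22 bp
  [83,93): 10 bp
  [93,99): 6 bp
  [99,106): 7 bp
  [106,115): 9 bp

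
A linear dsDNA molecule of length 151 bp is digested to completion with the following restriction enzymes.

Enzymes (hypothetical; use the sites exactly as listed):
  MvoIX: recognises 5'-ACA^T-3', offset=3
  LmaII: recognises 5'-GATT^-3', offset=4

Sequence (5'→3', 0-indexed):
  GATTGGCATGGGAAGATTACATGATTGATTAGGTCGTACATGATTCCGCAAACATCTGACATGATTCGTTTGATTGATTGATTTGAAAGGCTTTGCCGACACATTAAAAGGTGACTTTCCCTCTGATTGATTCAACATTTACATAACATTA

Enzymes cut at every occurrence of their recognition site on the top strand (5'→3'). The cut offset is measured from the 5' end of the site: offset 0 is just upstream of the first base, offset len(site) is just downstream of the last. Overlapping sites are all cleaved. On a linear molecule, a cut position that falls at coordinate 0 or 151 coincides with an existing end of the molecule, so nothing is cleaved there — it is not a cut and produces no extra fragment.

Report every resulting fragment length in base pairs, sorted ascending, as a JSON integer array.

Per-enzyme occurrences:
  MvoIX (ACAT, off=3): starts [18, 37, 51, 58, 100, 134, 140, 145] → cuts [21, 40, 54, 61, 103, 137, 143, 148]
  LmaII (GATT, off=4): starts [0, 14, 22, 26, 41, 62, 71, 75, 79, 124, 128] → cuts [4, 18, 26, 30, 45, 66, 75, 79, 83, 128, 132]

Pooled cuts: [4, 18, 21, 26, 30, 40, 45, 54, 61, 66, 75, 79, 83, 103, 128, 132, 137, 143, 148]

Fragments:
  [0,4): 4 bp
  [4,18): 14 bp
  [18,21): 3 bp
  [21,26): 5 bp
  [26,30): 4 bp
  [30,40): 10 bp
  [40,45): 5 bp
  [45,54): 9 bp
  [54,61): 7 bp
  [61,66): 5 bp
  [66,75): 9 bp
  [75,79): 4 bp
  [79,83): 4 bp
  [83,103): 20 bp
  [103,128): 25 bp
  [128,132): 4 bp
  [132,137): 5 bp
  [137,143): 6 bp
  [143,148): 5 bp
  [148,151): 3 bp

[3,3,4,4,4,4,4,5,5,5,5,5,6,7,9,9,10,14,20,25]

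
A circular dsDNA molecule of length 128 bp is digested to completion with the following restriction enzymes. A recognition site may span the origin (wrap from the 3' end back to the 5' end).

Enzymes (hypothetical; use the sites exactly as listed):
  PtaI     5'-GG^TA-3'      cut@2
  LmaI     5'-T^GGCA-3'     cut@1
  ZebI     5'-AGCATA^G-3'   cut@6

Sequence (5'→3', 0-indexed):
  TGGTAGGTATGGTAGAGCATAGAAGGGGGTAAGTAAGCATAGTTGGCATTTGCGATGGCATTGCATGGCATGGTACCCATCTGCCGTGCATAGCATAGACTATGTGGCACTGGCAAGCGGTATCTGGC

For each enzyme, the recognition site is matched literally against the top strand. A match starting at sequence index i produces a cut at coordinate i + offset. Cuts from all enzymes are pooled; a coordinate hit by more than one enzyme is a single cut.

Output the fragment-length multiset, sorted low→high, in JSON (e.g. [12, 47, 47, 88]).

[3,4,5,6,7,8,8,9,9,10,11,12,12,24]

Scan for sites:
  PtaI GGTA/2: at [1, 5, 10, 27, 71, 118] ⇒ [3, 7, 12, 29, 73, 120]
  LmaI TGGCA/1: at [43, 55, 65, 104, 110] ⇒ [44, 56, 66, 105, 111]
  ZebI AGCATAG/6: at [15, 35, 91] ⇒ [21, 41, 97]

Pooled cuts: [3, 7, 12, 21, 29, 41, 44, 56, 66, 73, 97, 105, 111, 120]

Fragment lengths:
  3→7: 4 bp
  7→12: 5 bp
  12→21: 9 bp
  21→29: 8 bp
  29→41: 12 bp
  41→44: 3 bp
  44→56: 12 bp
  56→66: 10 bp
  66→73: 7 bp
  73→97: 24 bp
  97→105: 8 bp
  105→111: 6 bp
  111→120: 9 bp
  120→3 (wrap): 128-120+3 = 11 bp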